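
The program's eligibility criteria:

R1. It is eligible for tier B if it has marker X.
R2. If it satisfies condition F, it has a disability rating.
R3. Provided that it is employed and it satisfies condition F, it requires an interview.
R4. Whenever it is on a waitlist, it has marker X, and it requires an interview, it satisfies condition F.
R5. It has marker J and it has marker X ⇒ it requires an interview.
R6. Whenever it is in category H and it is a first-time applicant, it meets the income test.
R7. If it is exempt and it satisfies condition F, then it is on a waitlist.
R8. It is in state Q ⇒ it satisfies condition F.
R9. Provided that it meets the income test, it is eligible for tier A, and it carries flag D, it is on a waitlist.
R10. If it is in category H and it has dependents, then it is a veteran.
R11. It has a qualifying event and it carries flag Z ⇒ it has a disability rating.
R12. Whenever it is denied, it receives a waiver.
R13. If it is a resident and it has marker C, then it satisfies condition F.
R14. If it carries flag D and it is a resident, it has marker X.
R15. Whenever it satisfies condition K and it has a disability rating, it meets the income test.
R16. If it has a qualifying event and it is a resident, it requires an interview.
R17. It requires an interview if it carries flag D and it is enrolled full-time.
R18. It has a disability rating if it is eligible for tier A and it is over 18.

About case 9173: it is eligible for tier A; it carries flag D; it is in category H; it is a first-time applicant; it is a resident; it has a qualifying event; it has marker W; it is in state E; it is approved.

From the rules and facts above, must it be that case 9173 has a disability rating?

Yes

By R6 (it is in category H, it is a first-time applicant): it meets the income test.
By R9 (it meets the income test, it is eligible for tier A, it carries flag D): it is on a waitlist.
By R14 (it carries flag D, it is a resident): it has marker X.
By R16 (it has a qualifying event, it is a resident): it requires an interview.
By R4 (it is on a waitlist, it has marker X, it requires an interview): it satisfies condition F.
By R2 (it satisfies condition F): it has a disability rating.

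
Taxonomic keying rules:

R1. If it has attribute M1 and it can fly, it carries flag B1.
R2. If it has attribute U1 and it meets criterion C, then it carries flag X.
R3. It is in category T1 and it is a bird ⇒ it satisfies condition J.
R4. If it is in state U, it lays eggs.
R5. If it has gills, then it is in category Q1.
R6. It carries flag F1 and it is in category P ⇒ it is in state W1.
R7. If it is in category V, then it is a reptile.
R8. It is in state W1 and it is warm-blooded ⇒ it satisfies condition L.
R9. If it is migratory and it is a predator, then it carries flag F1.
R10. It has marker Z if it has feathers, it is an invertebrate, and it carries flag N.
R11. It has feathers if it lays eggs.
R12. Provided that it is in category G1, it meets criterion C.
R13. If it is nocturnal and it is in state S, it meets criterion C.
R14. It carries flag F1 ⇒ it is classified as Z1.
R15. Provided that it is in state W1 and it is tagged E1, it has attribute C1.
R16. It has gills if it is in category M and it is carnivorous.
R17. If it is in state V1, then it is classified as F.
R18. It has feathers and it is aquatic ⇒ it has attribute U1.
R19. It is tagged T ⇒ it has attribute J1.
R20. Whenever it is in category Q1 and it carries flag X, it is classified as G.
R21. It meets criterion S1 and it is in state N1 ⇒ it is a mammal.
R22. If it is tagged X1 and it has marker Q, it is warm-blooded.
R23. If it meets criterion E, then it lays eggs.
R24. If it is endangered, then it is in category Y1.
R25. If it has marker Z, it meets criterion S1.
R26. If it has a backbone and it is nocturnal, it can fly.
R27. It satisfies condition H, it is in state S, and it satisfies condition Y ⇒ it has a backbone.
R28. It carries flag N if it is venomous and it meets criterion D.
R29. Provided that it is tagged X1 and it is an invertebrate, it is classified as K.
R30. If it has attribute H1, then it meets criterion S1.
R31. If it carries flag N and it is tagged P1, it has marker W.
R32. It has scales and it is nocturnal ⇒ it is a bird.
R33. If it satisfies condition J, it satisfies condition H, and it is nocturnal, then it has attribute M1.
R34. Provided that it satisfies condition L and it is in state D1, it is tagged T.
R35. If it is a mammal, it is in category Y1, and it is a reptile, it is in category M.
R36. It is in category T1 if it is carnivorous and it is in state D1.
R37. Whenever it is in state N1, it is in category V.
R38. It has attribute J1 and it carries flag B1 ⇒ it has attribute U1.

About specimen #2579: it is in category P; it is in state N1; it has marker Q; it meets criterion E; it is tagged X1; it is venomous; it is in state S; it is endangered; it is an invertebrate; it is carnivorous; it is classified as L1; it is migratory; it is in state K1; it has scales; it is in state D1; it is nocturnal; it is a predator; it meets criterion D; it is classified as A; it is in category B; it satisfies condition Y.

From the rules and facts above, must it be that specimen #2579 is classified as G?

No

Forward chaining from the given facts derives: carries flag F1, meets criterion C, is classified as Z1, is warm-blooded, lays eggs, is in category Y1, carries flag N, is classified as K, is a bird, is in category T1, is in category V, satisfies condition J, is in state W1, is a reptile, satisfies condition L, has feathers, is tagged T, has marker Z, has attribute J1, meets criterion S1, is a mammal, is in category M, has gills, is in category Q1.
The only rule concluding "it is classified as G" is R20, which needs "it carries flag X"; that is never established.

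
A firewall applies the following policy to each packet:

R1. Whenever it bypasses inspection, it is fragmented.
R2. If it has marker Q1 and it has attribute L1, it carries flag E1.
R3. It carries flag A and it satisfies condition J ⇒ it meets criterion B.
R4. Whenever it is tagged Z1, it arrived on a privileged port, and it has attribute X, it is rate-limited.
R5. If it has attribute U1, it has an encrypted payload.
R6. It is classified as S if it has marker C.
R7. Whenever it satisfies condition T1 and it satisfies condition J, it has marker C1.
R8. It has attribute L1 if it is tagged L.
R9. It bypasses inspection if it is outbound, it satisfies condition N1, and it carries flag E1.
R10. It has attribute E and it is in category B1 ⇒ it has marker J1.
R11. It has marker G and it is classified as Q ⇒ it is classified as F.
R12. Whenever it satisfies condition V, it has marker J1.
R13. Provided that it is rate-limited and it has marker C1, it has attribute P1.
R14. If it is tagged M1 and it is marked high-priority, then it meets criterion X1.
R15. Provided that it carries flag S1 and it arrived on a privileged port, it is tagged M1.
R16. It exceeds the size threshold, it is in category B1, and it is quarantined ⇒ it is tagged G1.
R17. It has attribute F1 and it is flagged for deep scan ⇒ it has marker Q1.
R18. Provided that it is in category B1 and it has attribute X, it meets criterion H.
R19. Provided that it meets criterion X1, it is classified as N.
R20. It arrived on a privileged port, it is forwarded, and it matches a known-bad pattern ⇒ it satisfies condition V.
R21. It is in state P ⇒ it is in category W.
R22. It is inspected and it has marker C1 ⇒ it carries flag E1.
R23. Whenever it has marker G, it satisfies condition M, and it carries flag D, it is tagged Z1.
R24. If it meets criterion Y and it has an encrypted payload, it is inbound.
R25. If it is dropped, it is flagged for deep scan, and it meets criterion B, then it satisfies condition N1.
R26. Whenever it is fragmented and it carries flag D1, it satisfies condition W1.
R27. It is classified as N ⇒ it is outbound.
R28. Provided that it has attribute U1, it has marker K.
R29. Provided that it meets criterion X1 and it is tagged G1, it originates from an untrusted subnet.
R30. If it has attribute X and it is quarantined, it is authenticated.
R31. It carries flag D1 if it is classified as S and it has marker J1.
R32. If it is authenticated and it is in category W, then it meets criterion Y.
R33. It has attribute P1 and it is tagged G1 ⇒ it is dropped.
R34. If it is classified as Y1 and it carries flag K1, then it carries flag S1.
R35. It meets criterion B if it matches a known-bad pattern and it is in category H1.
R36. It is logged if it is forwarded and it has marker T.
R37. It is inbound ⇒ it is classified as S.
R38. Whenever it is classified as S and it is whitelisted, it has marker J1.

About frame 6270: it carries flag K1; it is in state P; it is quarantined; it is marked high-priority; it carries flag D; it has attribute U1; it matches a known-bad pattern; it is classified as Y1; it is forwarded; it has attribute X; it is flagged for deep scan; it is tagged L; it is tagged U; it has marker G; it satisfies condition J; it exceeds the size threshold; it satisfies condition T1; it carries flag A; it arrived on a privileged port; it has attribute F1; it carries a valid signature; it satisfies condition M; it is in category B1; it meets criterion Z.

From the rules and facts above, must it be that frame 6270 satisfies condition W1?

By R3 (it carries flag A, it satisfies condition J): it meets criterion B.
By R5 (it has attribute U1): it has an encrypted payload.
By R7 (it satisfies condition T1, it satisfies condition J): it has marker C1.
By R8 (it is tagged L): it has attribute L1.
By R16 (it exceeds the size threshold, it is in category B1, it is quarantined): it is tagged G1.
By R17 (it has attribute F1, it is flagged for deep scan): it has marker Q1.
By R20 (it arrived on a privileged port, it is forwarded, it matches a known-bad pattern): it satisfies condition V.
By R21 (it is in state P): it is in category W.
By R23 (it has marker G, it satisfies condition M, it carries flag D): it is tagged Z1.
By R30 (it has attribute X, it is quarantined): it is authenticated.
By R32 (it is authenticated, it is in category W): it meets criterion Y.
By R34 (it is classified as Y1, it carries flag K1): it carries flag S1.
By R2 (it has marker Q1, it has attribute L1): it carries flag E1.
By R4 (it is tagged Z1, it arrived on a privileged port, it has attribute X): it is rate-limited.
By R12 (it satisfies condition V): it has marker J1.
By R13 (it is rate-limited, it has marker C1): it has attribute P1.
By R15 (it carries flag S1, it arrived on a privileged port): it is tagged M1.
By R24 (it meets criterion Y, it has an encrypted payload): it is inbound.
By R33 (it has attribute P1, it is tagged G1): it is dropped.
By R37 (it is inbound): it is classified as S.
By R14 (it is tagged M1, it is marked high-priority): it meets criterion X1.
By R19 (it meets criterion X1): it is classified as N.
By R25 (it is dropped, it is flagged for deep scan, it meets criterion B): it satisfies condition N1.
By R27 (it is classified as N): it is outbound.
By R31 (it is classified as S, it has marker J1): it carries flag D1.
By R9 (it is outbound, it satisfies condition N1, it carries flag E1): it bypasses inspection.
By R1 (it bypasses inspection): it is fragmented.
By R26 (it is fragmented, it carries flag D1): it satisfies condition W1.

Yes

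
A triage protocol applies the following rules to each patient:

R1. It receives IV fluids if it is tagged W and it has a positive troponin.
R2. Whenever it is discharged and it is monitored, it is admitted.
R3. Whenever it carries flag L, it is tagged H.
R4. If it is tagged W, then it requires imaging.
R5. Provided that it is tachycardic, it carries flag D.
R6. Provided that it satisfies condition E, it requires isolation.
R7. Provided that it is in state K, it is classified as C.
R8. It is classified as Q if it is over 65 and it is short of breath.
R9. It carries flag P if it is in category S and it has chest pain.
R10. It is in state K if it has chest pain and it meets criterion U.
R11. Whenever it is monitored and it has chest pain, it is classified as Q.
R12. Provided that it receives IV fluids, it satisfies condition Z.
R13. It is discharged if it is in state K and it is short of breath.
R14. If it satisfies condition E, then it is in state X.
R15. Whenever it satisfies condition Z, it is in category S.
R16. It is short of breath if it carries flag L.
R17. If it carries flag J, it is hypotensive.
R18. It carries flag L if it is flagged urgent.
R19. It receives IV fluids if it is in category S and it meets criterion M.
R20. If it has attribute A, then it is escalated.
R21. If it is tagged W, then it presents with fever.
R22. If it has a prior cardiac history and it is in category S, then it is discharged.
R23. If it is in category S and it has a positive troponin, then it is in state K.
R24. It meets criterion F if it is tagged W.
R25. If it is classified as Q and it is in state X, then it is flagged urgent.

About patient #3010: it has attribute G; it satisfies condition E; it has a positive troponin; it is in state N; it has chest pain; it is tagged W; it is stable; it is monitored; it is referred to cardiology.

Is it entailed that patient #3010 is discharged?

Yes

By R1 (it is tagged W, it has a positive troponin): it receives IV fluids.
By R11 (it is monitored, it has chest pain): it is classified as Q.
By R12 (it receives IV fluids): it satisfies condition Z.
By R14 (it satisfies condition E): it is in state X.
By R15 (it satisfies condition Z): it is in category S.
By R23 (it is in category S, it has a positive troponin): it is in state K.
By R25 (it is classified as Q, it is in state X): it is flagged urgent.
By R18 (it is flagged urgent): it carries flag L.
By R16 (it carries flag L): it is short of breath.
By R13 (it is in state K, it is short of breath): it is discharged.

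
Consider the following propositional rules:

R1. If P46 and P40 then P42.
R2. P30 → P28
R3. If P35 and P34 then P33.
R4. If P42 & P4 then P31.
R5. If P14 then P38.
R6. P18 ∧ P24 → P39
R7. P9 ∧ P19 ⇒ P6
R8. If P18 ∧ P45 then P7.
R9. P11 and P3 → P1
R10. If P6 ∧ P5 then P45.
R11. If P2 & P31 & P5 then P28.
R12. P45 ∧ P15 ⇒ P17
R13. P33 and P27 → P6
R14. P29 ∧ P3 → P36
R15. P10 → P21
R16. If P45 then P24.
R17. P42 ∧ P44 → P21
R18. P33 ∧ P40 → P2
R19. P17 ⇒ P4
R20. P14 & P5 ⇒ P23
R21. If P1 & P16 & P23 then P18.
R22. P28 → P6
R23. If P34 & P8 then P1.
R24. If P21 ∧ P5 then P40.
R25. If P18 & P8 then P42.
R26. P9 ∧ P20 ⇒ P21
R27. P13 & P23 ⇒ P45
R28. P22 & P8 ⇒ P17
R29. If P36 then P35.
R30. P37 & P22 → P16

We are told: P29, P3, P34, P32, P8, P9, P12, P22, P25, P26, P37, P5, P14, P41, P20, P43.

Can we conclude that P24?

Yes

P36  (by R14: P29, P3)
P23  (by R20: P14, P5)
P1  (by R23: P34, P8)
P21  (by R26: P9, P20)
P17  (by R28: P22, P8)
P35  (by R29: P36)
P16  (by R30: P37, P22)
P33  (by R3: P35, P34)
P4  (by R19: P17)
P18  (by R21: P1, P16, P23)
P40  (by R24: P21, P5)
P42  (by R25: P18, P8)
P31  (by R4: P42, P4)
P2  (by R18: P33, P40)
P28  (by R11: P2, P31, P5)
P6  (by R22: P28)
P45  (by R10: P6, P5)
P24  (by R16: P45)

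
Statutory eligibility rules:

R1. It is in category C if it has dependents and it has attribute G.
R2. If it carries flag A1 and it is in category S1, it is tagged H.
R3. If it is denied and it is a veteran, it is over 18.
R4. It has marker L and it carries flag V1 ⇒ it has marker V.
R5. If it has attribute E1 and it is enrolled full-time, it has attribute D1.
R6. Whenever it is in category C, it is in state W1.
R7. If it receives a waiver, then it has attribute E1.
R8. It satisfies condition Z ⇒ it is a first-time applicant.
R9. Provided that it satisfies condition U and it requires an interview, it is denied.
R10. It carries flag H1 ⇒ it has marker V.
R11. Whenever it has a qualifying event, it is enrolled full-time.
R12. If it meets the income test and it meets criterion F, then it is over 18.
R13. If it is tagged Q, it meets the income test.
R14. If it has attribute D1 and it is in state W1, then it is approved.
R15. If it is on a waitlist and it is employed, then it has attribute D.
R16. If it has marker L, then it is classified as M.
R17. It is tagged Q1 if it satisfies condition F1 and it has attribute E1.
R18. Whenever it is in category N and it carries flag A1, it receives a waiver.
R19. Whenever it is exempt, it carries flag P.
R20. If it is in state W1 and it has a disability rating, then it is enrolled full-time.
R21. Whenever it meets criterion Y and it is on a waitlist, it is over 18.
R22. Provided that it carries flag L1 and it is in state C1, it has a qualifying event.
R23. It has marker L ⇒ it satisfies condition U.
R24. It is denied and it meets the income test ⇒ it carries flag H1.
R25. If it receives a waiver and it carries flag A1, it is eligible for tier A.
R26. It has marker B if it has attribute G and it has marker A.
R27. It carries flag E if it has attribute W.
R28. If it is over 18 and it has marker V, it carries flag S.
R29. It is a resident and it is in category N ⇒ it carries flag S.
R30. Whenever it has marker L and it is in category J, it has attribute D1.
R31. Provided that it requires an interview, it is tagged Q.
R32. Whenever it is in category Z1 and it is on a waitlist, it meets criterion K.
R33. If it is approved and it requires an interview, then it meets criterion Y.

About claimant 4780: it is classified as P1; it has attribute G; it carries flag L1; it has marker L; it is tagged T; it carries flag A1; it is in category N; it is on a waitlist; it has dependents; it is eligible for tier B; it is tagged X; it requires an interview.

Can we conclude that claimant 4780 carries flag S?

Forward chaining from the given facts derives: is in category C, is in state W1, is classified as M, receives a waiver, satisfies condition U, is eligible for tier A, is tagged Q, has attribute E1, is denied, meets the income test, carries flag H1, has marker V.
Rules concluding "it carries flag S": R28 needs "it is over 18"; R29 needs "it is a resident" — none of these are established.

No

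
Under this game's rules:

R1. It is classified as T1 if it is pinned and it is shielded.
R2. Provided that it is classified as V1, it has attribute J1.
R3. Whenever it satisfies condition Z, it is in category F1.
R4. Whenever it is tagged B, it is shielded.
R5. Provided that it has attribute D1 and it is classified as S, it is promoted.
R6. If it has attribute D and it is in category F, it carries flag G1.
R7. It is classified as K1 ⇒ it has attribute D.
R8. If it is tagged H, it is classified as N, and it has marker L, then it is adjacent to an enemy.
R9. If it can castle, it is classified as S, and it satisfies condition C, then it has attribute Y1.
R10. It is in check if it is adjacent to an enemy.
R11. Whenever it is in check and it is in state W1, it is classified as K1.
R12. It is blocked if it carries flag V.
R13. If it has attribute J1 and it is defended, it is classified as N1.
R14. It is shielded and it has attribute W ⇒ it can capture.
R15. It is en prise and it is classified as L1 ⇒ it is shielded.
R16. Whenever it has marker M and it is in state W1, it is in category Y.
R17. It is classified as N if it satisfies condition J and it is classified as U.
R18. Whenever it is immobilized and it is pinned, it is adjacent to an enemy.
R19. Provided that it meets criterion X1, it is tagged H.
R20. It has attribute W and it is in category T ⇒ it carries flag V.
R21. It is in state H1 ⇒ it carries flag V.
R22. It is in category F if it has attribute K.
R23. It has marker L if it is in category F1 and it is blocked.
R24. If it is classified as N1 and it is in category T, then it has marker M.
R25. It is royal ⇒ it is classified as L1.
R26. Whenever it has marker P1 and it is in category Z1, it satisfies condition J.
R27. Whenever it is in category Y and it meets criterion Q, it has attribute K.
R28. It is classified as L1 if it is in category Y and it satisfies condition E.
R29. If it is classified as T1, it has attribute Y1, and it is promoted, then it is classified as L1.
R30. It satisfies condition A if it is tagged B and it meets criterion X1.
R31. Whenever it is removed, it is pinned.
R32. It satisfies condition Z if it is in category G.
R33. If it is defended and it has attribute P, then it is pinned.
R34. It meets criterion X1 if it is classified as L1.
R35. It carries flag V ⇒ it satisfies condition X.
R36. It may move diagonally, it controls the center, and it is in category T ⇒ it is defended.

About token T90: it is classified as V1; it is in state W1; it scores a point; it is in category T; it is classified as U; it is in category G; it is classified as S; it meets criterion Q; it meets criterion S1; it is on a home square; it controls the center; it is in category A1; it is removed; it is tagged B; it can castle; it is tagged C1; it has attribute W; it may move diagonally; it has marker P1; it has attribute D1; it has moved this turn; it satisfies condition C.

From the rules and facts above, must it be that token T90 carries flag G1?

No

Forward chaining from the given facts derives: has attribute J1, is shielded, is promoted, has attribute Y1, can capture, carries flag V, is pinned, satisfies condition Z, satisfies condition X, is defended, is classified as T1, is in category F1, is blocked, is classified as N1, has marker L, has marker M, is classified as L1, meets criterion X1, is in category Y, is tagged H, has attribute K, satisfies condition A, is in category F.
The only rule concluding "it carries flag G1" is R6, which needs "it has attribute D"; that is never established.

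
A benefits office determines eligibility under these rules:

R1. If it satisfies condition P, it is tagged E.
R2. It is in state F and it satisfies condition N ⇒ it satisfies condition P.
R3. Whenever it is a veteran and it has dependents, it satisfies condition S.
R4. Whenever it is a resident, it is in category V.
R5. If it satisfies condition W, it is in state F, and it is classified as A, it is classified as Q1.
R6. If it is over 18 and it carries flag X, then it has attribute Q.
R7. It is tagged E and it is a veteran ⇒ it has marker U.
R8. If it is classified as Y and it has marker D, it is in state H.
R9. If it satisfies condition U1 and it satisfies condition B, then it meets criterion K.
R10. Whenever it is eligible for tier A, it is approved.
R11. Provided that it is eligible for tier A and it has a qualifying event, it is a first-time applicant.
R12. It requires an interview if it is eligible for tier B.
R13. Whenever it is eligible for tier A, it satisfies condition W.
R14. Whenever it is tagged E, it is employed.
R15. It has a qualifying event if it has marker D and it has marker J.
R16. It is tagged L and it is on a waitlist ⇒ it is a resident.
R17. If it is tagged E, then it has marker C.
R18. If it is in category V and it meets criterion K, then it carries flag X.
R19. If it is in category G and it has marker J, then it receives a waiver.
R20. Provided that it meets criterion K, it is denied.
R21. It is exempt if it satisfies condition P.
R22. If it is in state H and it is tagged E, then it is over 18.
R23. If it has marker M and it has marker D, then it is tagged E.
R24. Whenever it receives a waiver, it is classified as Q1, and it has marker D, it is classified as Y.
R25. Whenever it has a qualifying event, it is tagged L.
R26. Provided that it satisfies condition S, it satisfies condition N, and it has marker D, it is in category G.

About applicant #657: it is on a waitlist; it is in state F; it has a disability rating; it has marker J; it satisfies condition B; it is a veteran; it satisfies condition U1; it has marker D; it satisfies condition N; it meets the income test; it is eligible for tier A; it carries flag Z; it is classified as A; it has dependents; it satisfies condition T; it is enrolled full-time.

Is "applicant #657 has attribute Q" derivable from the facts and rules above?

Yes

By R2 (it is in state F, it satisfies condition N): it satisfies condition P.
By R3 (it is a veteran, it has dependents): it satisfies condition S.
By R9 (it satisfies condition U1, it satisfies condition B): it meets criterion K.
By R13 (it is eligible for tier A): it satisfies condition W.
By R15 (it has marker D, it has marker J): it has a qualifying event.
By R25 (it has a qualifying event): it is tagged L.
By R26 (it satisfies condition S, it satisfies condition N, it has marker D): it is in category G.
By R1 (it satisfies condition P): it is tagged E.
By R5 (it satisfies condition W, it is in state F, it is classified as A): it is classified as Q1.
By R16 (it is tagged L, it is on a waitlist): it is a resident.
By R19 (it is in category G, it has marker J): it receives a waiver.
By R24 (it receives a waiver, it is classified as Q1, it has marker D): it is classified as Y.
By R4 (it is a resident): it is in category V.
By R8 (it is classified as Y, it has marker D): it is in state H.
By R18 (it is in category V, it meets criterion K): it carries flag X.
By R22 (it is in state H, it is tagged E): it is over 18.
By R6 (it is over 18, it carries flag X): it has attribute Q.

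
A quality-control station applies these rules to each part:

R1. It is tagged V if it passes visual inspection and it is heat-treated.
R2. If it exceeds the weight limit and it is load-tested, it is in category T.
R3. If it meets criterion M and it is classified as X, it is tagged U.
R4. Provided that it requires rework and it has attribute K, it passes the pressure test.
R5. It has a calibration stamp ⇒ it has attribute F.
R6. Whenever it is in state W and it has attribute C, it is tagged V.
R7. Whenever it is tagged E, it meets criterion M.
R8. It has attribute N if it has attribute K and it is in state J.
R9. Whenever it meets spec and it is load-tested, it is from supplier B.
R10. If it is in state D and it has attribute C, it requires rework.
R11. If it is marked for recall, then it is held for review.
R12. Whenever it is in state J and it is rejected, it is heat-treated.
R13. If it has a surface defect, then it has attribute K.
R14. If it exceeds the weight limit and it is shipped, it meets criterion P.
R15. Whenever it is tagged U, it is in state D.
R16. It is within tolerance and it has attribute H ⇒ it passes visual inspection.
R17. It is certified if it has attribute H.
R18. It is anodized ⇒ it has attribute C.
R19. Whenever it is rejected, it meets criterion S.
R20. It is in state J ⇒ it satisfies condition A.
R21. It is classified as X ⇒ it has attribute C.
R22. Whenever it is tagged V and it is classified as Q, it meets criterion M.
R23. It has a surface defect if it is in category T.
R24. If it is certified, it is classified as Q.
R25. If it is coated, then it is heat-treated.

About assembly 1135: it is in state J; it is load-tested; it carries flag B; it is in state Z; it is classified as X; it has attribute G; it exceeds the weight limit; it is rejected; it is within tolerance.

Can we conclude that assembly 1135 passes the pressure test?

Forward chaining from the given facts derives: is in category T, is heat-treated, meets criterion S, satisfies condition A, has attribute C, has a surface defect, has attribute K, has attribute N.
The only rule concluding "it passes the pressure test" is R4, which needs "it requires rework"; that is never established.

No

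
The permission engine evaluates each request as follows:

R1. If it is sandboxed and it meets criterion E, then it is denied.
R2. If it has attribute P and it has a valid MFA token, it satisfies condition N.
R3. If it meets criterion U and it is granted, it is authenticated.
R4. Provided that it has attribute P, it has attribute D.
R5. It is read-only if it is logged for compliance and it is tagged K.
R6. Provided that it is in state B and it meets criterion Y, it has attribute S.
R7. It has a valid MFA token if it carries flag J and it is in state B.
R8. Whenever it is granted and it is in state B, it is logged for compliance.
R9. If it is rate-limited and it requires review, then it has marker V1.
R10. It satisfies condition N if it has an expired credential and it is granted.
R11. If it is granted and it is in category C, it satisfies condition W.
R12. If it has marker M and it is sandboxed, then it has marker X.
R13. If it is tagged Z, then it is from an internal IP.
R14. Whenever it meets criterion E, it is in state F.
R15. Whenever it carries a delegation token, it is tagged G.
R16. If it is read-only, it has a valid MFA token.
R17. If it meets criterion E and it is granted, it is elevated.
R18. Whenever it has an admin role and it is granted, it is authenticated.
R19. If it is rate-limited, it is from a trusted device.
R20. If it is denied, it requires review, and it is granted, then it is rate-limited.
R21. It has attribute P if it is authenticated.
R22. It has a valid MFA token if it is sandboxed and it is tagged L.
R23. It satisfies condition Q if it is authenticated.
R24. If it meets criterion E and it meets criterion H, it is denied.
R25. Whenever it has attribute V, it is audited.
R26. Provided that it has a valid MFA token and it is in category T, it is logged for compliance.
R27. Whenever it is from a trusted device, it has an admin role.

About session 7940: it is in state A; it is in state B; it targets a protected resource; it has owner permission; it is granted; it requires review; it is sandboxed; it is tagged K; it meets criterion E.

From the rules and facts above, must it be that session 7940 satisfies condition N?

By R1 (it is sandboxed, it meets criterion E): it is denied.
By R8 (it is granted, it is in state B): it is logged for compliance.
By R20 (it is denied, it requires review, it is granted): it is rate-limited.
By R5 (it is logged for compliance, it is tagged K): it is read-only.
By R16 (it is read-only): it has a valid MFA token.
By R19 (it is rate-limited): it is from a trusted device.
By R27 (it is from a trusted device): it has an admin role.
By R18 (it has an admin role, it is granted): it is authenticated.
By R21 (it is authenticated): it has attribute P.
By R2 (it has attribute P, it has a valid MFA token): it satisfies condition N.

Yes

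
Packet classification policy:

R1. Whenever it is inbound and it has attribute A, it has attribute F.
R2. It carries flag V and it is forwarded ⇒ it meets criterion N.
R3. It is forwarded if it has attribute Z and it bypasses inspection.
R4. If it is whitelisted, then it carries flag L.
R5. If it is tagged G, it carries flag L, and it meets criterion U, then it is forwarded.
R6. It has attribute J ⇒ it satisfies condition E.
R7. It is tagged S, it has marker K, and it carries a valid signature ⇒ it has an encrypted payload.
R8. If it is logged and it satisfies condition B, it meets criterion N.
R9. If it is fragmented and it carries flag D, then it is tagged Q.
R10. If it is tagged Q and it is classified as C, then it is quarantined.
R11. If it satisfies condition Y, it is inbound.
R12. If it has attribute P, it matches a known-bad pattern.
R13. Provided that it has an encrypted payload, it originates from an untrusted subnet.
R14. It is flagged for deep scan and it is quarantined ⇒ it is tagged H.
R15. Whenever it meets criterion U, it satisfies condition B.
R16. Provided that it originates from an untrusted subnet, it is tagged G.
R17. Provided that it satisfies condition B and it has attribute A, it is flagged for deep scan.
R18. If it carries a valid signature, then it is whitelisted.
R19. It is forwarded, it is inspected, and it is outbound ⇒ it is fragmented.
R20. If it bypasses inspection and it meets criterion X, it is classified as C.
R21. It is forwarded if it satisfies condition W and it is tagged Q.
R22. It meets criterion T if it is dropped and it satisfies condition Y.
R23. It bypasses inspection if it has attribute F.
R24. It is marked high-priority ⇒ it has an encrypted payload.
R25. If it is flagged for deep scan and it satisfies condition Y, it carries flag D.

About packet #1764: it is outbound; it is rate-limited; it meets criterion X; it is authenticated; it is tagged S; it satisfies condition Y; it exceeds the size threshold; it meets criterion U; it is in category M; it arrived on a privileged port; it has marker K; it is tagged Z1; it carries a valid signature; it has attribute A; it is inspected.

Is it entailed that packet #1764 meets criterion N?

Forward chaining from the given facts derives: has an encrypted payload, is inbound, originates from an untrusted subnet, satisfies condition B, is tagged G, is flagged for deep scan, is whitelisted, carries flag D, has attribute F, carries flag L, is forwarded, is fragmented, bypasses inspection, is tagged Q, is classified as C, is quarantined, is tagged H.
Rules concluding "it meets criterion N": R2 needs "it carries flag V"; R8 needs "it is logged" — none of these are established.

No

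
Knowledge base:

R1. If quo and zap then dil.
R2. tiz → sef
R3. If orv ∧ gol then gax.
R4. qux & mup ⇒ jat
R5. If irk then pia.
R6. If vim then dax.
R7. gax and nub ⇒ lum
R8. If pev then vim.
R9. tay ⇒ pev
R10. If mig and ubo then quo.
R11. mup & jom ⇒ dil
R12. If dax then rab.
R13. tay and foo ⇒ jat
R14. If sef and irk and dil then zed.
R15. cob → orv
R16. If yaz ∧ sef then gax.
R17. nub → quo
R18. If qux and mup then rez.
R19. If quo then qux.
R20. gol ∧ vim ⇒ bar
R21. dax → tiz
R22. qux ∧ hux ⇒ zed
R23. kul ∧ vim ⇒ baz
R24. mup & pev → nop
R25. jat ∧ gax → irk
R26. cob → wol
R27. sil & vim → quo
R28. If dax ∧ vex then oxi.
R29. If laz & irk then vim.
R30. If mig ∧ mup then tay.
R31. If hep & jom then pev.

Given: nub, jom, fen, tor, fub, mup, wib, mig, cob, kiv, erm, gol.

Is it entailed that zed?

Yes

dil  (by R11: mup, jom)
orv  (by R15: cob)
quo  (by R17: nub)
qux  (by R19: quo)
tay  (by R30: mig, mup)
gax  (by R3: orv, gol)
jat  (by R4: qux, mup)
pev  (by R9: tay)
irk  (by R25: jat, gax)
vim  (by R8: pev)
dax  (by R6: vim)
tiz  (by R21: dax)
sef  (by R2: tiz)
zed  (by R14: sef, irk, dil)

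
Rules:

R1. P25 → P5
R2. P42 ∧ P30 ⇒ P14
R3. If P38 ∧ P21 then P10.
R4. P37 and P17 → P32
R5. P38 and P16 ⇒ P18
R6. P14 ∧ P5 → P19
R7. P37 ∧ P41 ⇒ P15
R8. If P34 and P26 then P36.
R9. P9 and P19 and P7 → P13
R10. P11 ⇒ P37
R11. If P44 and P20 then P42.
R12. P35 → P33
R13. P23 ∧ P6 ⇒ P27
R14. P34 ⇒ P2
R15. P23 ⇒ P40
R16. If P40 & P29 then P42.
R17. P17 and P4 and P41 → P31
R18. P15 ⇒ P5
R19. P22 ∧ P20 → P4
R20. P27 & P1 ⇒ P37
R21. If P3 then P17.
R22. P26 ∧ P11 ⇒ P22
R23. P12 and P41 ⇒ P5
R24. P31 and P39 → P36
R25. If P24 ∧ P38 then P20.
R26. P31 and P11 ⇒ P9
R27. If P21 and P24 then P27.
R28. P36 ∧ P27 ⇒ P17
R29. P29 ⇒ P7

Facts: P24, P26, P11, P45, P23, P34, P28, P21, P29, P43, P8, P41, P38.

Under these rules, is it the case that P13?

Forward chaining from the given facts derives: P10, P36, P37, P2, P40, P42, P22, P20, P27, P17, P7, P32, P15, P5, P4, P31, P9.
The only rule concluding P13 is R9, which needs P19; that is never established.

No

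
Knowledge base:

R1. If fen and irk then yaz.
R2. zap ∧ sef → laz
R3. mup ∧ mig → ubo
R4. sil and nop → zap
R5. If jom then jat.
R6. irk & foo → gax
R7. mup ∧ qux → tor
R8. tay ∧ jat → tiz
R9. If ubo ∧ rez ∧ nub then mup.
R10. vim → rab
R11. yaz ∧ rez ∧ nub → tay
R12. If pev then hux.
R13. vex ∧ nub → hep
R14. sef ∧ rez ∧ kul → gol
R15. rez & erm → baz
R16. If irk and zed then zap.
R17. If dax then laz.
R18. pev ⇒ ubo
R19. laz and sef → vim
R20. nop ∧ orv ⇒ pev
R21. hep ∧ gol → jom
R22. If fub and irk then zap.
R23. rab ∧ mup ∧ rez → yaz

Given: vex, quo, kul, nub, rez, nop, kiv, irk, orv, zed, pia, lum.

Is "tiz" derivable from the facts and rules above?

Forward chaining from the given facts derives: hep, zap, pev, hux, ubo, mup.
The only rule concluding tiz is R8, which needs tay; that is never established.

No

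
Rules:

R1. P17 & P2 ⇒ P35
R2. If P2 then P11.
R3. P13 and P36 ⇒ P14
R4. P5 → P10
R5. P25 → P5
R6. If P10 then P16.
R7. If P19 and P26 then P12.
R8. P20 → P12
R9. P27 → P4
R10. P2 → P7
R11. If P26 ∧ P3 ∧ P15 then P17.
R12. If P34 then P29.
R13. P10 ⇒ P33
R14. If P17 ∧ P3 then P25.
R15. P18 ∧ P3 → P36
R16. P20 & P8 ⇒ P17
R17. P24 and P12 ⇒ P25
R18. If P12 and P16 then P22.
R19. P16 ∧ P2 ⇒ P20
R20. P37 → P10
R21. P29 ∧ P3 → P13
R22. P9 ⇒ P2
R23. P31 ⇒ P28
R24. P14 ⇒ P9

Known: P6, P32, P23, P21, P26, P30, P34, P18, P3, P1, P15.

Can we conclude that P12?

Yes

P17  (by R11: P26, P3, P15)
P29  (by R12: P34)
P25  (by R14: P17, P3)
P36  (by R15: P18, P3)
P13  (by R21: P29, P3)
P14  (by R3: P13, P36)
P5  (by R5: P25)
P9  (by R24: P14)
P10  (by R4: P5)
P16  (by R6: P10)
P2  (by R22: P9)
P20  (by R19: P16, P2)
P12  (by R8: P20)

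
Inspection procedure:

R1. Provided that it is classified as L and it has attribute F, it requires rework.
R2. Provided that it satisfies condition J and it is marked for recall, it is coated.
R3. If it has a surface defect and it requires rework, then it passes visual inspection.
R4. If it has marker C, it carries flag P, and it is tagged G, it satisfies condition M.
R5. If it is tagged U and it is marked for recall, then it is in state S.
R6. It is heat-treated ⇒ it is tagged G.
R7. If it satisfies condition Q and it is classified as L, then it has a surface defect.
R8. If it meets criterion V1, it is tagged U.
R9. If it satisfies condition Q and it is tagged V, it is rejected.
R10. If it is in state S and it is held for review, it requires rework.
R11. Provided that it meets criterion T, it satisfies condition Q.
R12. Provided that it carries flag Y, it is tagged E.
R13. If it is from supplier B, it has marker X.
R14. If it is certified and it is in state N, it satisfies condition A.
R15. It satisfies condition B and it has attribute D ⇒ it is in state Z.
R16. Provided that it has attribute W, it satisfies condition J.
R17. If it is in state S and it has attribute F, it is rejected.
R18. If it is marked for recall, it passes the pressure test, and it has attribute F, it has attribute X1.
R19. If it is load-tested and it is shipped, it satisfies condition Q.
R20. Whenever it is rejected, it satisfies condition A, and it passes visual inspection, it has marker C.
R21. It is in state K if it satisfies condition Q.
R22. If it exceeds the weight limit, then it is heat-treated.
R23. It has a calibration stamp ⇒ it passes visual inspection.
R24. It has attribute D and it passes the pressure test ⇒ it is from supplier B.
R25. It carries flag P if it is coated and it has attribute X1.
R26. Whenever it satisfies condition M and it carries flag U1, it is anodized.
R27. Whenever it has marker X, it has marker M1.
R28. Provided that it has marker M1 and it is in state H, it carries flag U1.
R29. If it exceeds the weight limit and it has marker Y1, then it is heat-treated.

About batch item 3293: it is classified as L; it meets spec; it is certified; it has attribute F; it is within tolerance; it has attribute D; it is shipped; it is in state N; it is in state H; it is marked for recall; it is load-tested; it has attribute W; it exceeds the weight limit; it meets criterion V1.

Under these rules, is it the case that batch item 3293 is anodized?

Forward chaining from the given facts derives: requires rework, is tagged U, satisfies condition A, satisfies condition J, satisfies condition Q, is in state K, is heat-treated, is coated, is in state S, is tagged G, has a surface defect, is rejected, passes visual inspection, has marker C.
The only rule concluding "it is anodized" is R26, which needs "it satisfies condition M"; that is never established.

No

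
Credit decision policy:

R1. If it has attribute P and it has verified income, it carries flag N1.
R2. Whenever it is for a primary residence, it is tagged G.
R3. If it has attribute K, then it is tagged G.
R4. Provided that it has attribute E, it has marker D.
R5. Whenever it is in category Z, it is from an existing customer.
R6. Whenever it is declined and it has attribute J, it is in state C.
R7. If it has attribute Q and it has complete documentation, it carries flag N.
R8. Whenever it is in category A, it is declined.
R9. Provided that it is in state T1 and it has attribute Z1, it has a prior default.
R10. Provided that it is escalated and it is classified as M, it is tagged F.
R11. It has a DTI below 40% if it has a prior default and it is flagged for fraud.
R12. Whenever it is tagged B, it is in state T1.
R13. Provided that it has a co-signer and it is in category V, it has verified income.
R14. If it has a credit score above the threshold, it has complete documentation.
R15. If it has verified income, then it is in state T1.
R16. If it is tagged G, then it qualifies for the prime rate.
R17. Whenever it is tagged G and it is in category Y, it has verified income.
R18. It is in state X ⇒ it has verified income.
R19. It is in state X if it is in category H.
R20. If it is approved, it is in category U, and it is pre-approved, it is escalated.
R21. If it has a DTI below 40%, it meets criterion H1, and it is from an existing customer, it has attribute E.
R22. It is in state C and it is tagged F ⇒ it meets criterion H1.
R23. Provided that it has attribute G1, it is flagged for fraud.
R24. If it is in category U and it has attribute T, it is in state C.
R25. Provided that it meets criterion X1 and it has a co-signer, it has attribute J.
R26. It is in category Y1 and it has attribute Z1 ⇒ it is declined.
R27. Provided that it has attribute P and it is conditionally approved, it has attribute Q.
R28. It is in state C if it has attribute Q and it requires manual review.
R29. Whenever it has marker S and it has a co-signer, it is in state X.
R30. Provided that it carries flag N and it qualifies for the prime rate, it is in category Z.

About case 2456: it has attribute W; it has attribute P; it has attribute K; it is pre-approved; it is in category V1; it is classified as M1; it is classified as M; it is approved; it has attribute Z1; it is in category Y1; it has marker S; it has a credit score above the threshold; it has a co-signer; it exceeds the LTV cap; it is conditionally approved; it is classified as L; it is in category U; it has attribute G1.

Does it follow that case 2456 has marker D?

No

Forward chaining from the given facts derives: is tagged G, has complete documentation, qualifies for the prime rate, is escalated, is flagged for fraud, is declined, has attribute Q, is in state X, carries flag N, is tagged F, has verified income, is in category Z, carries flag N1, is from an existing customer, is in state T1, has a prior default, has a DTI below 40%.
The only rule concluding "it has marker D" is R4, which needs "it has attribute E"; that is never established.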